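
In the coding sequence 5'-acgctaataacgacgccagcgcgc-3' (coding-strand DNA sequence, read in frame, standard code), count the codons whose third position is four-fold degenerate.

Codon 1 ACG (Thr): third position 4-fold.
Codon 2 CTA (Leu): third position 4-fold.
Codon 3 ATA (Ile): third position 3-fold.
Codon 4 ACG (Thr): third position 4-fold.
Codon 5 ACG (Thr): third position 4-fold.
Codon 6 CCA (Pro): third position 4-fold.
Codon 7 GCG (Ala): third position 4-fold.
Codon 8 CGC (Arg): third position 4-fold.
Four-fold degenerate third positions: 7.

7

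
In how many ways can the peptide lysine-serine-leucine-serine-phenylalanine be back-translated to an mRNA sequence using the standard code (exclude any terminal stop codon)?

864

Lys: 2 codons.
Ser: 6 codons.
Leu: 6 codons.
Ser: 6 codons.
Phe: 2 codons.
2 × 6 × 6 × 6 × 2 = 864.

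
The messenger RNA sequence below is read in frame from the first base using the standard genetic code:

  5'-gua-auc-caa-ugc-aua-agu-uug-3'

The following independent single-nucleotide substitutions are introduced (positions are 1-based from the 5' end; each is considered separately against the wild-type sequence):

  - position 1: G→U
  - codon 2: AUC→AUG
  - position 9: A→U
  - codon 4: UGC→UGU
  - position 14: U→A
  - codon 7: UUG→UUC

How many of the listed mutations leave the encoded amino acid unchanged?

Codon 1: GUA (Val) → UUA (Leu) — missense.
Codon 2: AUC (Ile) → AUG (Met) — missense.
Codon 3: CAA (Gln) → CAU (His) — missense.
Codon 4: UGC (Cys) → UGU (Cys) — synonymous.
Codon 5: AUA (Ile) → AAA (Lys) — missense.
Codon 7: UUG (Leu) → UUC (Phe) — missense.
Synonymous: 1 of 6.

1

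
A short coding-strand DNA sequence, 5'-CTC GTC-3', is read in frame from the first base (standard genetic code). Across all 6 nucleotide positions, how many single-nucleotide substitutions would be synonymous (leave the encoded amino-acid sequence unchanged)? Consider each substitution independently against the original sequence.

Codon 1 (CTC, Leu): 3 synonymous substitutions.
Codon 2 (GTC, Val): 3 synonymous substitutions.
Total: 3 + 3 = 6.

6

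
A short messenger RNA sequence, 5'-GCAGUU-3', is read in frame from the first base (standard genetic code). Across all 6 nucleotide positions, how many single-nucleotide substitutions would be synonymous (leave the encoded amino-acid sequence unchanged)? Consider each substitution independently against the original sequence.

Codon 1 (GCA, Ala): 3 synonymous substitutions.
Codon 2 (GUU, Val): 3 synonymous substitutions.
Total: 3 + 3 = 6.

6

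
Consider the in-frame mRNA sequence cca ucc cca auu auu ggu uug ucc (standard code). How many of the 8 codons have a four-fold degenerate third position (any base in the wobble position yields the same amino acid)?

Codon 1 CCA (Pro): third position 4-fold.
Codon 2 UCC (Ser): third position 4-fold.
Codon 3 CCA (Pro): third position 4-fold.
Codon 4 AUU (Ile): third position 3-fold.
Codon 5 AUU (Ile): third position 3-fold.
Codon 6 GGU (Gly): third position 4-fold.
Codon 7 UUG (Leu): third position 2-fold.
Codon 8 UCC (Ser): third position 4-fold.
Four-fold degenerate third positions: 5.

5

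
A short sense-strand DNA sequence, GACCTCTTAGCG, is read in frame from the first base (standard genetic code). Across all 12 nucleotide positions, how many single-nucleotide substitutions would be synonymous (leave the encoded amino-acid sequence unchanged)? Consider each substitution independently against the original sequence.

9

Codon 1 (GAC, Asp): 1 synonymous substitution.
Codon 2 (CTC, Leu): 3 synonymous substitutions.
Codon 3 (TTA, Leu): 2 synonymous substitutions.
Codon 4 (GCG, Ala): 3 synonymous substitutions.
Total: 1 + 3 + 2 + 3 = 9.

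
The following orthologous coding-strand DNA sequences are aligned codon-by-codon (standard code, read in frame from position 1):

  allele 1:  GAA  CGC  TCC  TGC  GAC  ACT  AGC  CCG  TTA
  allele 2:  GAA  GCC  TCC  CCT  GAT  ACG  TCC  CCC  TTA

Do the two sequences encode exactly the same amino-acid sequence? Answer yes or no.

no

Codon 1: GAA Glu / GAA Glu — identical.
Codon 2: CGC Arg / GCC Ala — nonsynonymous.
Codon 3: TCC Ser / TCC Ser — identical.
Codon 4: TGC Cys / CCT Pro — nonsynonymous.
Codon 5: GAC Asp / GAT Asp — synonymous.
Codon 6: ACT Thr / ACG Thr — synonymous.
Codon 7: AGC Ser / TCC Ser — synonymous.
Codon 8: CCG Pro / CCC Pro — synonymous.
Codon 9: TTA Leu / TTA Leu — identical.
Nonsynonymous differences: 2 → different protein.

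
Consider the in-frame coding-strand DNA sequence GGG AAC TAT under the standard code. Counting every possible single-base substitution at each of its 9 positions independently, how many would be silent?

Codon 1 (GGG, Gly): 3 synonymous substitutions.
Codon 2 (AAC, Asn): 1 synonymous substitution.
Codon 3 (TAT, Tyr): 1 synonymous substitution.
Total: 3 + 1 + 1 = 5.

5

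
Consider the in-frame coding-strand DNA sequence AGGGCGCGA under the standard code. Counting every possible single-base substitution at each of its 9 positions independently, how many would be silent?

Codon 1 (AGG, Arg): 2 synonymous substitutions.
Codon 2 (GCG, Ala): 3 synonymous substitutions.
Codon 3 (CGA, Arg): 4 synonymous substitutions.
Total: 2 + 3 + 4 = 9.

9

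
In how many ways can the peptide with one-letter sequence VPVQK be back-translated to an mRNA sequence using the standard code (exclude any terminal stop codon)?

256

Val: 4 codons.
Pro: 4 codons.
Val: 4 codons.
Gln: 2 codons.
Lys: 2 codons.
4 × 4 × 4 × 2 × 2 = 256.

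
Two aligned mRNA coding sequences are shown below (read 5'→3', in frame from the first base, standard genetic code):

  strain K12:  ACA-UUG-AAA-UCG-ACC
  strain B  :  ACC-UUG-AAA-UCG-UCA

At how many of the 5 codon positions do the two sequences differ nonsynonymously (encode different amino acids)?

Codon 1: ACA Thr / ACC Thr — synonymous.
Codon 2: UUG Leu / UUG Leu — identical.
Codon 3: AAA Lys / AAA Lys — identical.
Codon 4: UCG Ser / UCG Ser — identical.
Codon 5: ACC Thr / UCA Ser — nonsynonymous.
Nonsynonymous differences: 1.

1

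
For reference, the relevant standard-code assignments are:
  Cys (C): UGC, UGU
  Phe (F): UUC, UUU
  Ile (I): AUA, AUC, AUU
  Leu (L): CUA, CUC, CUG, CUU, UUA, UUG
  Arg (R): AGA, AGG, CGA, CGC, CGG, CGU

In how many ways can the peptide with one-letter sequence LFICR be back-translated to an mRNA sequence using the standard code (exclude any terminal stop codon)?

432

Leu: 6 codons.
Phe: 2 codons.
Ile: 3 codons.
Cys: 2 codons.
Arg: 6 codons.
6 × 2 × 3 × 2 × 6 = 432.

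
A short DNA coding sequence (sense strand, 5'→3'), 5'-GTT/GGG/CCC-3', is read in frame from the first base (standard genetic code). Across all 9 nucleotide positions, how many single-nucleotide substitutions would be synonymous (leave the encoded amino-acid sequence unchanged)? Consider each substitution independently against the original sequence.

Codon 1 (GTT, Val): 3 synonymous substitutions.
Codon 2 (GGG, Gly): 3 synonymous substitutions.
Codon 3 (CCC, Pro): 3 synonymous substitutions.
Total: 3 + 3 + 3 = 9.

9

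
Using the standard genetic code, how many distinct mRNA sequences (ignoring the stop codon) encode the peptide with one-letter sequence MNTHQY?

Met: 1 codon.
Asn: 2 codons.
Thr: 4 codons.
His: 2 codons.
Gln: 2 codons.
Tyr: 2 codons.
1 × 2 × 4 × 2 × 2 × 2 = 64.

64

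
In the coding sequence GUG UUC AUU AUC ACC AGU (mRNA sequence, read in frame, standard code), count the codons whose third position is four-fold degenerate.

Codon 1 GUG (Val): third position 4-fold.
Codon 2 UUC (Phe): third position 2-fold.
Codon 3 AUU (Ile): third position 3-fold.
Codon 4 AUC (Ile): third position 3-fold.
Codon 5 ACC (Thr): third position 4-fold.
Codon 6 AGU (Ser): third position 2-fold.
Four-fold degenerate third positions: 2.

2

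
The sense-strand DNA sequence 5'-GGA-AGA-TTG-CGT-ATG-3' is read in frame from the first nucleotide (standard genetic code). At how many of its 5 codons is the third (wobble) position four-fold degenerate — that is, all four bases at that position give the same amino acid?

Codon 1 GGA (Gly): third position 4-fold.
Codon 2 AGA (Arg): third position 2-fold.
Codon 3 TTG (Leu): third position 2-fold.
Codon 4 CGT (Arg): third position 4-fold.
Codon 5 ATG (Met): third position 1-fold.
Four-fold degenerate third positions: 2.

2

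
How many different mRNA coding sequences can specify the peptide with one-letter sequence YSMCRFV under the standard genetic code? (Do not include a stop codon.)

1152

Tyr: 2 codons.
Ser: 6 codons.
Met: 1 codon.
Cys: 2 codons.
Arg: 6 codons.
Phe: 2 codons.
Val: 4 codons.
2 × 6 × 1 × 2 × 6 × 2 × 4 = 1152.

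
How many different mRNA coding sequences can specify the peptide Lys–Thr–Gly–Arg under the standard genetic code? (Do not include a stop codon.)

192

Lys: 2 codons.
Thr: 4 codons.
Gly: 4 codons.
Arg: 6 codons.
2 × 4 × 4 × 6 = 192.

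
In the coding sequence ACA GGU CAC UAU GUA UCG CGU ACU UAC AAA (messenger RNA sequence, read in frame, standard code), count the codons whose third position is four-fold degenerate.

Codon 1 ACA (Thr): third position 4-fold.
Codon 2 GGU (Gly): third position 4-fold.
Codon 3 CAC (His): third position 2-fold.
Codon 4 UAU (Tyr): third position 2-fold.
Codon 5 GUA (Val): third position 4-fold.
Codon 6 UCG (Ser): third position 4-fold.
Codon 7 CGU (Arg): third position 4-fold.
Codon 8 ACU (Thr): third position 4-fold.
Codon 9 UAC (Tyr): third position 2-fold.
Codon 10 AAA (Lys): third position 2-fold.
Four-fold degenerate third positions: 6.

6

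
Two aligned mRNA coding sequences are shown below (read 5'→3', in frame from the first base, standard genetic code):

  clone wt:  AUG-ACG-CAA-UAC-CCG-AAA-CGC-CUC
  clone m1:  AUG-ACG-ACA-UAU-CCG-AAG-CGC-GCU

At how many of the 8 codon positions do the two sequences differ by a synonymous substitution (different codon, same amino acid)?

Codon 1: AUG Met / AUG Met — identical.
Codon 2: ACG Thr / ACG Thr — identical.
Codon 3: CAA Gln / ACA Thr — nonsynonymous.
Codon 4: UAC Tyr / UAU Tyr — synonymous.
Codon 5: CCG Pro / CCG Pro — identical.
Codon 6: AAA Lys / AAG Lys — synonymous.
Codon 7: CGC Arg / CGC Arg — identical.
Codon 8: CUC Leu / GCU Ala — nonsynonymous.
Synonymous differences: 2.

2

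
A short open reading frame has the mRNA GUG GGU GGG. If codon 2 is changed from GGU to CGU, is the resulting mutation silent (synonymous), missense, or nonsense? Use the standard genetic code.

Position 4 falls in codon 2: GGU → Gly.
After the substitution the codon is CGU → Arg.
Gly ≠ Arg, so this is a missense mutation.

missense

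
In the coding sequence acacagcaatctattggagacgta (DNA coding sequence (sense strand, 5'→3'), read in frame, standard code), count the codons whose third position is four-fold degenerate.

Codon 1 ACA (Thr): third position 4-fold.
Codon 2 CAG (Gln): third position 2-fold.
Codon 3 CAA (Gln): third position 2-fold.
Codon 4 TCT (Ser): third position 4-fold.
Codon 5 ATT (Ile): third position 3-fold.
Codon 6 GGA (Gly): third position 4-fold.
Codon 7 GAC (Asp): third position 2-fold.
Codon 8 GTA (Val): third position 4-fold.
Four-fold degenerate third positions: 4.

4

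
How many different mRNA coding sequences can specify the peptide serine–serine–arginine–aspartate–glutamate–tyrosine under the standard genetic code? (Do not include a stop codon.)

Ser: 6 codons.
Ser: 6 codons.
Arg: 6 codons.
Asp: 2 codons.
Glu: 2 codons.
Tyr: 2 codons.
6 × 6 × 6 × 2 × 2 × 2 = 1728.

1728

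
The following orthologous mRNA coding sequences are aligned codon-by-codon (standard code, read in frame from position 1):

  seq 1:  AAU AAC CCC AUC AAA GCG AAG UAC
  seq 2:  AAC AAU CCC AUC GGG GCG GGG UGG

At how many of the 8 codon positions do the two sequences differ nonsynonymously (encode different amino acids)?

3

Codon 1: AAU Asn / AAC Asn — synonymous.
Codon 2: AAC Asn / AAU Asn — synonymous.
Codon 3: CCC Pro / CCC Pro — identical.
Codon 4: AUC Ile / AUC Ile — identical.
Codon 5: AAA Lys / GGG Gly — nonsynonymous.
Codon 6: GCG Ala / GCG Ala — identical.
Codon 7: AAG Lys / GGG Gly — nonsynonymous.
Codon 8: UAC Tyr / UGG Trp — nonsynonymous.
Nonsynonymous differences: 3.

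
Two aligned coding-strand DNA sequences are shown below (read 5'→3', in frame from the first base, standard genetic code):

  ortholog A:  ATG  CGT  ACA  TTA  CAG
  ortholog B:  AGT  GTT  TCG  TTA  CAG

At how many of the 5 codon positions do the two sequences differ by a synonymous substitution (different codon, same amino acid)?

0

Codon 1: ATG Met / AGT Ser — nonsynonymous.
Codon 2: CGT Arg / GTT Val — nonsynonymous.
Codon 3: ACA Thr / TCG Ser — nonsynonymous.
Codon 4: TTA Leu / TTA Leu — identical.
Codon 5: CAG Gln / CAG Gln — identical.
Synonymous differences: 0.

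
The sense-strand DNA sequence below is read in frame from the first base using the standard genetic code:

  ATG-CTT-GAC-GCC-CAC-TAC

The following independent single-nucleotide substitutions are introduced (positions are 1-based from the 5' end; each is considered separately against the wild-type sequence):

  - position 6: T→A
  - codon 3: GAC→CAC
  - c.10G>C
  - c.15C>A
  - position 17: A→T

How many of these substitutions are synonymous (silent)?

1

Codon 2: CTT (Leu) → CTA (Leu) — synonymous.
Codon 3: GAC (Asp) → CAC (His) — missense.
Codon 4: GCC (Ala) → CCC (Pro) — missense.
Codon 5: CAC (His) → CAA (Gln) — missense.
Codon 6: TAC (Tyr) → TTC (Phe) — missense.
Synonymous: 1 of 5.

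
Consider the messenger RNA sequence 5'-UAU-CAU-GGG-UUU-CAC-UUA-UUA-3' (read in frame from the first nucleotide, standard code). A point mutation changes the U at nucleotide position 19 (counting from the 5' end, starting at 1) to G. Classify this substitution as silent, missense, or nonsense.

missense

Position 19 falls in codon 7: UUA → Leu.
After the substitution the codon is GUA → Val.
Leu ≠ Val, so this is a missense mutation.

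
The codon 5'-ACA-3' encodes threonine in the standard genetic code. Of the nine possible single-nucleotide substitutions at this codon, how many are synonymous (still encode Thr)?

Position 1: none → 0 synonymous.
Position 2: none → 0 synonymous.
Position 3: ACU, ACC, ACG → 3 synonymous.
Total: 0 + 0 + 3 = 3.

3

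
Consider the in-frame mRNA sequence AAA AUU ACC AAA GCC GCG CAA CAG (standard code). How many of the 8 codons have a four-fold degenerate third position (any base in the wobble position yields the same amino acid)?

3

Codon 1 AAA (Lys): third position 2-fold.
Codon 2 AUU (Ile): third position 3-fold.
Codon 3 ACC (Thr): third position 4-fold.
Codon 4 AAA (Lys): third position 2-fold.
Codon 5 GCC (Ala): third position 4-fold.
Codon 6 GCG (Ala): third position 4-fold.
Codon 7 CAA (Gln): third position 2-fold.
Codon 8 CAG (Gln): third position 2-fold.
Four-fold degenerate third positions: 3.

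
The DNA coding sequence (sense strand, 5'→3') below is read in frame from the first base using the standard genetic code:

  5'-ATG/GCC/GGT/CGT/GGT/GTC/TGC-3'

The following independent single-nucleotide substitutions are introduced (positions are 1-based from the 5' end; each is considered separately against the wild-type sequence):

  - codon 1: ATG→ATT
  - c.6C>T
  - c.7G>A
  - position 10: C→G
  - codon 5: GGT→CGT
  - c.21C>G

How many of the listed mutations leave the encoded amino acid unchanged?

Codon 1: ATG (Met) → ATT (Ile) — missense.
Codon 2: GCC (Ala) → GCT (Ala) — synonymous.
Codon 3: GGT (Gly) → AGT (Ser) — missense.
Codon 4: CGT (Arg) → GGT (Gly) — missense.
Codon 5: GGT (Gly) → CGT (Arg) — missense.
Codon 7: TGC (Cys) → TGG (Trp) — missense.
Synonymous: 1 of 6.

1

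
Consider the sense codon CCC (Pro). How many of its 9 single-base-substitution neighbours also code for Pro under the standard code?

Position 1: none → 0 synonymous.
Position 2: none → 0 synonymous.
Position 3: CCT, CCA, CCG → 3 synonymous.
Total: 0 + 0 + 3 = 3.

3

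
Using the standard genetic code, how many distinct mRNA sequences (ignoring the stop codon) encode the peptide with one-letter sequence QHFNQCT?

256

Gln: 2 codons.
His: 2 codons.
Phe: 2 codons.
Asn: 2 codons.
Gln: 2 codons.
Cys: 2 codons.
Thr: 4 codons.
2 × 2 × 2 × 2 × 2 × 2 × 4 = 256.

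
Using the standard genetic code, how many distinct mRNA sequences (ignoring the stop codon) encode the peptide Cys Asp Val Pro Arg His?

768

Cys: 2 codons.
Asp: 2 codons.
Val: 4 codons.
Pro: 4 codons.
Arg: 6 codons.
His: 2 codons.
2 × 2 × 4 × 4 × 6 × 2 = 768.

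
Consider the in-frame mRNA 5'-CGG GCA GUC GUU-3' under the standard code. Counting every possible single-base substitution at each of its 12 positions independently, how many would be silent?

Codon 1 (CGG, Arg): 4 synonymous substitutions.
Codon 2 (GCA, Ala): 3 synonymous substitutions.
Codon 3 (GUC, Val): 3 synonymous substitutions.
Codon 4 (GUU, Val): 3 synonymous substitutions.
Total: 4 + 3 + 3 + 3 = 13.

13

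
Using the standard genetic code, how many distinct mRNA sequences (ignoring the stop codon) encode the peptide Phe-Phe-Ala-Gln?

Phe: 2 codons.
Phe: 2 codons.
Ala: 4 codons.
Gln: 2 codons.
2 × 2 × 4 × 2 = 32.

32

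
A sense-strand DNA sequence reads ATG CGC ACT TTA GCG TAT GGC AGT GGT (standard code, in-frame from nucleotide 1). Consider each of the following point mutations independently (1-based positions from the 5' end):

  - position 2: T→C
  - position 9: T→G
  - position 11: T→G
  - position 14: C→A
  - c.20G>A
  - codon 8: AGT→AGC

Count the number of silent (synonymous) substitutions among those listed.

2

Codon 1: ATG (Met) → ACG (Thr) — missense.
Codon 3: ACT (Thr) → ACG (Thr) — synonymous.
Codon 4: TTA (Leu) → TGA (Stop) — nonsense.
Codon 5: GCG (Ala) → GAG (Glu) — missense.
Codon 7: GGC (Gly) → GAC (Asp) — missense.
Codon 8: AGT (Ser) → AGC (Ser) — synonymous.
Synonymous: 2 of 6.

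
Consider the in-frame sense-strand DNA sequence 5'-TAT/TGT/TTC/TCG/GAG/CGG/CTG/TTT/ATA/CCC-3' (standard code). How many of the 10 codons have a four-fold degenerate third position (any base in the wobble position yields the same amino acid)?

4

Codon 1 TAT (Tyr): third position 2-fold.
Codon 2 TGT (Cys): third position 2-fold.
Codon 3 TTC (Phe): third position 2-fold.
Codon 4 TCG (Ser): third position 4-fold.
Codon 5 GAG (Glu): third position 2-fold.
Codon 6 CGG (Arg): third position 4-fold.
Codon 7 CTG (Leu): third position 4-fold.
Codon 8 TTT (Phe): third position 2-fold.
Codon 9 ATA (Ile): third position 3-fold.
Codon 10 CCC (Pro): third position 4-fold.
Four-fold degenerate third positions: 4.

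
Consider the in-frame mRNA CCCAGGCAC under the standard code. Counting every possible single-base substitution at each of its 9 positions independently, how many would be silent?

6

Codon 1 (CCC, Pro): 3 synonymous substitutions.
Codon 2 (AGG, Arg): 2 synonymous substitutions.
Codon 3 (CAC, His): 1 synonymous substitution.
Total: 3 + 2 + 1 = 6.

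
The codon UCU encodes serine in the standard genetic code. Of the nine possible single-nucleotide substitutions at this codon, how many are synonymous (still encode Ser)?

3

Position 1: none → 0 synonymous.
Position 2: none → 0 synonymous.
Position 3: UCC, UCA, UCG → 3 synonymous.
Total: 0 + 0 + 3 = 3.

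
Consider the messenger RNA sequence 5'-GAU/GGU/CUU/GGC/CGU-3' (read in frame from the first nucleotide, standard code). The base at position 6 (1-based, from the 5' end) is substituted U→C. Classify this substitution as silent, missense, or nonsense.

silent

Position 6 falls in codon 2: GGU → Gly.
After the substitution the codon is GGC → Gly.
Both encode Gly, so the change is synonymous.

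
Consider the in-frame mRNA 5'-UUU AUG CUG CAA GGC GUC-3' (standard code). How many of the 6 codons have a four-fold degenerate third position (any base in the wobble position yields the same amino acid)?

Codon 1 UUU (Phe): third position 2-fold.
Codon 2 AUG (Met): third position 1-fold.
Codon 3 CUG (Leu): third position 4-fold.
Codon 4 CAA (Gln): third position 2-fold.
Codon 5 GGC (Gly): third position 4-fold.
Codon 6 GUC (Val): third position 4-fold.
Four-fold degenerate third positions: 3.

3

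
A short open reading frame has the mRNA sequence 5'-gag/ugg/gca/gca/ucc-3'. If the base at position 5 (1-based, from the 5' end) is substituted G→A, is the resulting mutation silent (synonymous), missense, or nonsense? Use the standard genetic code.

nonsense

Position 5 falls in codon 2: UGG → Trp.
After the substitution the codon is UAG → Stop.
The new codon is a stop codon, so this is a nonsense mutation.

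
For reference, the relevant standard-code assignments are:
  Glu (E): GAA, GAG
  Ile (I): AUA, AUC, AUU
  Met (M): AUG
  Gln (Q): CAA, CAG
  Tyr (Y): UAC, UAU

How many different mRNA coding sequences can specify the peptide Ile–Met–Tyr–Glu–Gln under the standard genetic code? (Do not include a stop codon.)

Ile: 3 codons.
Met: 1 codon.
Tyr: 2 codons.
Glu: 2 codons.
Gln: 2 codons.
3 × 1 × 2 × 2 × 2 = 24.

24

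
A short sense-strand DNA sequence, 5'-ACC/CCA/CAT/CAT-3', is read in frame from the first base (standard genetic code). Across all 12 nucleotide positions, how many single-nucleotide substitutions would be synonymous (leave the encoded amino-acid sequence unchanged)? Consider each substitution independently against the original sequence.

Codon 1 (ACC, Thr): 3 synonymous substitutions.
Codon 2 (CCA, Pro): 3 synonymous substitutions.
Codon 3 (CAT, His): 1 synonymous substitution.
Codon 4 (CAT, His): 1 synonymous substitution.
Total: 3 + 3 + 1 + 1 = 8.

8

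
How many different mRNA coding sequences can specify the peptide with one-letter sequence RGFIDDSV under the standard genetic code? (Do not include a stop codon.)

Arg: 6 codons.
Gly: 4 codons.
Phe: 2 codons.
Ile: 3 codons.
Asp: 2 codons.
Asp: 2 codons.
Ser: 6 codons.
Val: 4 codons.
6 × 4 × 2 × 3 × 2 × 2 × 6 × 4 = 13824.

13824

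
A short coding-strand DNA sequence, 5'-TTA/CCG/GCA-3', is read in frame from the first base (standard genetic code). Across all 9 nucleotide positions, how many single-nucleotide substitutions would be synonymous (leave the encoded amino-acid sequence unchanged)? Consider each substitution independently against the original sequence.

Codon 1 (TTA, Leu): 2 synonymous substitutions.
Codon 2 (CCG, Pro): 3 synonymous substitutions.
Codon 3 (GCA, Ala): 3 synonymous substitutions.
Total: 2 + 3 + 3 = 8.

8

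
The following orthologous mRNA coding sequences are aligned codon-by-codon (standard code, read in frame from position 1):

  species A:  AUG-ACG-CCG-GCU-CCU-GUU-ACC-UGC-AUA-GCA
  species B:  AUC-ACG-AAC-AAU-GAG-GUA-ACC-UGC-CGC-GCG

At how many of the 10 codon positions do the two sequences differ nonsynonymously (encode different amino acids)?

Codon 1: AUG Met / AUC Ile — nonsynonymous.
Codon 2: ACG Thr / ACG Thr — identical.
Codon 3: CCG Pro / AAC Asn — nonsynonymous.
Codon 4: GCU Ala / AAU Asn — nonsynonymous.
Codon 5: CCU Pro / GAG Glu — nonsynonymous.
Codon 6: GUU Val / GUA Val — synonymous.
Codon 7: ACC Thr / ACC Thr — identical.
Codon 8: UGC Cys / UGC Cys — identical.
Codon 9: AUA Ile / CGC Arg — nonsynonymous.
Codon 10: GCA Ala / GCG Ala — synonymous.
Nonsynonymous differences: 5.

5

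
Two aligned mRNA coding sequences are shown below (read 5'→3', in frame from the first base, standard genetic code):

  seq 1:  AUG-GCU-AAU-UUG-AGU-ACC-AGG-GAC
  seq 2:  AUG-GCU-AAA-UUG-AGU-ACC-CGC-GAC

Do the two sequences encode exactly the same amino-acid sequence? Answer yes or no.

Codon 1: AUG Met / AUG Met — identical.
Codon 2: GCU Ala / GCU Ala — identical.
Codon 3: AAU Asn / AAA Lys — nonsynonymous.
Codon 4: UUG Leu / UUG Leu — identical.
Codon 5: AGU Ser / AGU Ser — identical.
Codon 6: ACC Thr / ACC Thr — identical.
Codon 7: AGG Arg / CGC Arg — synonymous.
Codon 8: GAC Asp / GAC Asp — identical.
Nonsynonymous differences: 1 → different protein.

no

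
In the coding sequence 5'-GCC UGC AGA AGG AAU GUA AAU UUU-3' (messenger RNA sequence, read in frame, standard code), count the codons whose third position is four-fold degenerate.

Codon 1 GCC (Ala): third position 4-fold.
Codon 2 UGC (Cys): third position 2-fold.
Codon 3 AGA (Arg): third position 2-fold.
Codon 4 AGG (Arg): third position 2-fold.
Codon 5 AAU (Asn): third position 2-fold.
Codon 6 GUA (Val): third position 4-fold.
Codon 7 AAU (Asn): third position 2-fold.
Codon 8 UUU (Phe): third position 2-fold.
Four-fold degenerate third positions: 2.

2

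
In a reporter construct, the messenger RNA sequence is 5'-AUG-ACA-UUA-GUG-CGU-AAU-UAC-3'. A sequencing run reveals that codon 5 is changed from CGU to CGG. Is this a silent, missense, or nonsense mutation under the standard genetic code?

Position 15 falls in codon 5: CGU → Arg.
After the substitution the codon is CGG → Arg.
Both encode Arg, so the change is synonymous.

silent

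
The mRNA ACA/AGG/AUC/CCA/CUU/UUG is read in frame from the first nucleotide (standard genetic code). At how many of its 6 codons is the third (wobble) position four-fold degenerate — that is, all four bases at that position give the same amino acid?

3

Codon 1 ACA (Thr): third position 4-fold.
Codon 2 AGG (Arg): third position 2-fold.
Codon 3 AUC (Ile): third position 3-fold.
Codon 4 CCA (Pro): third position 4-fold.
Codon 5 CUU (Leu): third position 4-fold.
Codon 6 UUG (Leu): third position 2-fold.
Four-fold degenerate third positions: 3.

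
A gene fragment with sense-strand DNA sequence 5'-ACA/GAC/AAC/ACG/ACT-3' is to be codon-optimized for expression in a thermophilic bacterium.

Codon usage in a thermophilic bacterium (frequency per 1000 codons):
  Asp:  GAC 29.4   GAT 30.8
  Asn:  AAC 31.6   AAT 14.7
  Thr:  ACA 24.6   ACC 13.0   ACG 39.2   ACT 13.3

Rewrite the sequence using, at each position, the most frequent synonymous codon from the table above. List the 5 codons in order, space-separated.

ACG GAT AAC ACG ACG

Codon 1 (Thr): best is ACG at 39.2.
Codon 2 (Asp): best is GAT at 30.8.
Codon 3 (Asn): best is AAC at 31.6.
Codon 4 (Thr): best is ACG at 39.2.
Codon 5 (Thr): best is ACG at 39.2.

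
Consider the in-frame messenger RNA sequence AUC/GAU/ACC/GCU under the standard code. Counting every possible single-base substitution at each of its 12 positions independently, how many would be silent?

9

Codon 1 (AUC, Ile): 2 synonymous substitutions.
Codon 2 (GAU, Asp): 1 synonymous substitution.
Codon 3 (ACC, Thr): 3 synonymous substitutions.
Codon 4 (GCU, Ala): 3 synonymous substitutions.
Total: 2 + 1 + 3 + 3 = 9.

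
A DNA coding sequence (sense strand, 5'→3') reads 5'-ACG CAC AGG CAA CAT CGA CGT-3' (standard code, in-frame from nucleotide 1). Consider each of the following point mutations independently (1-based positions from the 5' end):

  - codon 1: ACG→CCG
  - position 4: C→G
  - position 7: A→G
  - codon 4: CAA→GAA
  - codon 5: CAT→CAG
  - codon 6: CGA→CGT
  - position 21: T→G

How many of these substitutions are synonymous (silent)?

Codon 1: ACG (Thr) → CCG (Pro) — missense.
Codon 2: CAC (His) → GAC (Asp) — missense.
Codon 3: AGG (Arg) → GGG (Gly) — missense.
Codon 4: CAA (Gln) → GAA (Glu) — missense.
Codon 5: CAT (His) → CAG (Gln) — missense.
Codon 6: CGA (Arg) → CGT (Arg) — synonymous.
Codon 7: CGT (Arg) → CGG (Arg) — synonymous.
Synonymous: 2 of 7.

2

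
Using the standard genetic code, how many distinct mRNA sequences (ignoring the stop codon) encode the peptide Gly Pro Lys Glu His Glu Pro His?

2048

Gly: 4 codons.
Pro: 4 codons.
Lys: 2 codons.
Glu: 2 codons.
His: 2 codons.
Glu: 2 codons.
Pro: 4 codons.
His: 2 codons.
4 × 4 × 2 × 2 × 2 × 2 × 4 × 2 = 2048.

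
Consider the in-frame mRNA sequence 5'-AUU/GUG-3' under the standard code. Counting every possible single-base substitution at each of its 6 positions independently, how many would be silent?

5

Codon 1 (AUU, Ile): 2 synonymous substitutions.
Codon 2 (GUG, Val): 3 synonymous substitutions.
Total: 2 + 3 = 5.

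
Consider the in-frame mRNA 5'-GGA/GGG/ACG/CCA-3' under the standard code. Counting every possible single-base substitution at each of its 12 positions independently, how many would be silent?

Codon 1 (GGA, Gly): 3 synonymous substitutions.
Codon 2 (GGG, Gly): 3 synonymous substitutions.
Codon 3 (ACG, Thr): 3 synonymous substitutions.
Codon 4 (CCA, Pro): 3 synonymous substitutions.
Total: 3 + 3 + 3 + 3 = 12.

12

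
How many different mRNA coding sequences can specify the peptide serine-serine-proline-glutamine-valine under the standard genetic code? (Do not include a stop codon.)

1152

Ser: 6 codons.
Ser: 6 codons.
Pro: 4 codons.
Gln: 2 codons.
Val: 4 codons.
6 × 6 × 4 × 2 × 4 = 1152.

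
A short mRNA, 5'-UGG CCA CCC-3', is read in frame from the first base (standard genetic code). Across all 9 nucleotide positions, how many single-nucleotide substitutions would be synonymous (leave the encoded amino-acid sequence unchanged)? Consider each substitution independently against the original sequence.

6

Codon 1 (UGG, Trp): 0 synonymous substitutions.
Codon 2 (CCA, Pro): 3 synonymous substitutions.
Codon 3 (CCC, Pro): 3 synonymous substitutions.
Total: 0 + 3 + 3 = 6.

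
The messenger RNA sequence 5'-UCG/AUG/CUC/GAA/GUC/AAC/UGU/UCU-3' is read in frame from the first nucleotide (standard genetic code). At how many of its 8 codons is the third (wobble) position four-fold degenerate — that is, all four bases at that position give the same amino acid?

4

Codon 1 UCG (Ser): third position 4-fold.
Codon 2 AUG (Met): third position 1-fold.
Codon 3 CUC (Leu): third position 4-fold.
Codon 4 GAA (Glu): third position 2-fold.
Codon 5 GUC (Val): third position 4-fold.
Codon 6 AAC (Asn): third position 2-fold.
Codon 7 UGU (Cys): third position 2-fold.
Codon 8 UCU (Ser): third position 4-fold.
Four-fold degenerate third positions: 4.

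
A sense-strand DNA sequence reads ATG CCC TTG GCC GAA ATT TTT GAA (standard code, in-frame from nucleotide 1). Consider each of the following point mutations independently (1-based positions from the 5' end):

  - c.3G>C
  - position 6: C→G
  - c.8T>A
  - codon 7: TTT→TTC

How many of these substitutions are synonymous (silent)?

2

Codon 1: ATG (Met) → ATC (Ile) — missense.
Codon 2: CCC (Pro) → CCG (Pro) — synonymous.
Codon 3: TTG (Leu) → TAG (Stop) — nonsense.
Codon 7: TTT (Phe) → TTC (Phe) — synonymous.
Synonymous: 2 of 4.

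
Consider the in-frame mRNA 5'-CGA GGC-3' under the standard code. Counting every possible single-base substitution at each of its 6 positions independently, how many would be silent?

Codon 1 (CGA, Arg): 4 synonymous substitutions.
Codon 2 (GGC, Gly): 3 synonymous substitutions.
Total: 4 + 3 = 7.

7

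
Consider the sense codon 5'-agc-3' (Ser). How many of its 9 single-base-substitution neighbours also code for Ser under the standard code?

Position 1: none → 0 synonymous.
Position 2: none → 0 synonymous.
Position 3: AGU → 1 synonymous.
Total: 0 + 0 + 1 = 1.

1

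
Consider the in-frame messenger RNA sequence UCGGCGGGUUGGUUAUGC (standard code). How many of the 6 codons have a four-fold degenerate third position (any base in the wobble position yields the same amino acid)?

3

Codon 1 UCG (Ser): third position 4-fold.
Codon 2 GCG (Ala): third position 4-fold.
Codon 3 GGU (Gly): third position 4-fold.
Codon 4 UGG (Trp): third position 1-fold.
Codon 5 UUA (Leu): third position 2-fold.
Codon 6 UGC (Cys): third position 2-fold.
Four-fold degenerate third positions: 3.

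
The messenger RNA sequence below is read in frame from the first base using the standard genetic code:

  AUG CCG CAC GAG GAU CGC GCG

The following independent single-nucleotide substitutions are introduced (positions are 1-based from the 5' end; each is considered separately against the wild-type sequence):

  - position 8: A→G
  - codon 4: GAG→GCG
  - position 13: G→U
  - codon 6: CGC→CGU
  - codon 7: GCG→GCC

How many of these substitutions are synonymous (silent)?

2

Codon 3: CAC (His) → CGC (Arg) — missense.
Codon 4: GAG (Glu) → GCG (Ala) — missense.
Codon 5: GAU (Asp) → UAU (Tyr) — missense.
Codon 6: CGC (Arg) → CGU (Arg) — synonymous.
Codon 7: GCG (Ala) → GCC (Ala) — synonymous.
Synonymous: 2 of 5.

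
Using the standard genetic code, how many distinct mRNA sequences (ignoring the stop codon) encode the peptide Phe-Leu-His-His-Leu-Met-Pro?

1152

Phe: 2 codons.
Leu: 6 codons.
His: 2 codons.
His: 2 codons.
Leu: 6 codons.
Met: 1 codon.
Pro: 4 codons.
2 × 6 × 2 × 2 × 6 × 1 × 4 = 1152.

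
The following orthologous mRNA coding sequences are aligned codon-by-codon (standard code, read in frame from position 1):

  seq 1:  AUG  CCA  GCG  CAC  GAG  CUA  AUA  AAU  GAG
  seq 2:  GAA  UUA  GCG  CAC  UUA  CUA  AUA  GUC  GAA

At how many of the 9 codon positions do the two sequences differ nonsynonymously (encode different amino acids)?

Codon 1: AUG Met / GAA Glu — nonsynonymous.
Codon 2: CCA Pro / UUA Leu — nonsynonymous.
Codon 3: GCG Ala / GCG Ala — identical.
Codon 4: CAC His / CAC His — identical.
Codon 5: GAG Glu / UUA Leu — nonsynonymous.
Codon 6: CUA Leu / CUA Leu — identical.
Codon 7: AUA Ile / AUA Ile — identical.
Codon 8: AAU Asn / GUC Val — nonsynonymous.
Codon 9: GAG Glu / GAA Glu — synonymous.
Nonsynonymous differences: 4.

4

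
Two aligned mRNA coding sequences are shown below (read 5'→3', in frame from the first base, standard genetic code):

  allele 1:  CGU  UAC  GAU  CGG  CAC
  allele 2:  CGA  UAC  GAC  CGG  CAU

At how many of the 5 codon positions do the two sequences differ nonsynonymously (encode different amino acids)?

0

Codon 1: CGU Arg / CGA Arg — synonymous.
Codon 2: UAC Tyr / UAC Tyr — identical.
Codon 3: GAU Asp / GAC Asp — synonymous.
Codon 4: CGG Arg / CGG Arg — identical.
Codon 5: CAC His / CAU His — synonymous.
Nonsynonymous differences: 0.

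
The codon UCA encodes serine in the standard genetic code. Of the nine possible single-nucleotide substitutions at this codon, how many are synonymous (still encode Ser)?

3

Position 1: none → 0 synonymous.
Position 2: none → 0 synonymous.
Position 3: UCU, UCC, UCG → 3 synonymous.
Total: 0 + 0 + 3 = 3.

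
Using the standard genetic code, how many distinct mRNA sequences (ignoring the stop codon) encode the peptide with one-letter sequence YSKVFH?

384

Tyr: 2 codons.
Ser: 6 codons.
Lys: 2 codons.
Val: 4 codons.
Phe: 2 codons.
His: 2 codons.
2 × 6 × 2 × 4 × 2 × 2 = 384.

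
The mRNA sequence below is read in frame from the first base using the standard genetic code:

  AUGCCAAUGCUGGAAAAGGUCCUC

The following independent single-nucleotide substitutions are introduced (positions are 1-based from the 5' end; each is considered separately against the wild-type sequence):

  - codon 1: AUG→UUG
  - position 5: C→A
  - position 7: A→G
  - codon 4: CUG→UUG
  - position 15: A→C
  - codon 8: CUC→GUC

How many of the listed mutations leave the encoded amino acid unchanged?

Codon 1: AUG (Met) → UUG (Leu) — missense.
Codon 2: CCA (Pro) → CAA (Gln) — missense.
Codon 3: AUG (Met) → GUG (Val) — missense.
Codon 4: CUG (Leu) → UUG (Leu) — synonymous.
Codon 5: GAA (Glu) → GAC (Asp) — missense.
Codon 8: CUC (Leu) → GUC (Val) — missense.
Synonymous: 1 of 6.

1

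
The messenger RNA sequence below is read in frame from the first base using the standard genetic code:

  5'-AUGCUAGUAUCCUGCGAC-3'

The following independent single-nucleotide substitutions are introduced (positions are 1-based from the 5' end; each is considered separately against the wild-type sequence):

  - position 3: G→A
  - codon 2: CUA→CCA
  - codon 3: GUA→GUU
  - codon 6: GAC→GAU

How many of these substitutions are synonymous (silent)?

2

Codon 1: AUG (Met) → AUA (Ile) — missense.
Codon 2: CUA (Leu) → CCA (Pro) — missense.
Codon 3: GUA (Val) → GUU (Val) — synonymous.
Codon 6: GAC (Asp) → GAU (Asp) — synonymous.
Synonymous: 2 of 4.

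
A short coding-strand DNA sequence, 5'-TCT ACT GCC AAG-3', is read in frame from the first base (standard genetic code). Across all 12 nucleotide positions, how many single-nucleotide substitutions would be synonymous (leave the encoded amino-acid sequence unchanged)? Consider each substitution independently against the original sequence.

Codon 1 (TCT, Ser): 3 synonymous substitutions.
Codon 2 (ACT, Thr): 3 synonymous substitutions.
Codon 3 (GCC, Ala): 3 synonymous substitutions.
Codon 4 (AAG, Lys): 1 synonymous substitution.
Total: 3 + 3 + 3 + 1 = 10.

10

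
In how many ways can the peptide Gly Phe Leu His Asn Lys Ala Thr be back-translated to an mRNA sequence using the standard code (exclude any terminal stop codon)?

6144

Gly: 4 codons.
Phe: 2 codons.
Leu: 6 codons.
His: 2 codons.
Asn: 2 codons.
Lys: 2 codons.
Ala: 4 codons.
Thr: 4 codons.
4 × 2 × 6 × 2 × 2 × 2 × 4 × 4 = 6144.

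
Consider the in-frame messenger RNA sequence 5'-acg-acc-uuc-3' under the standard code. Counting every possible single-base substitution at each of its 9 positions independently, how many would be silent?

Codon 1 (ACG, Thr): 3 synonymous substitutions.
Codon 2 (ACC, Thr): 3 synonymous substitutions.
Codon 3 (UUC, Phe): 1 synonymous substitution.
Total: 3 + 3 + 1 = 7.

7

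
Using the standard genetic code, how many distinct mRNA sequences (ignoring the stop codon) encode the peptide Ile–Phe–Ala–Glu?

Ile: 3 codons.
Phe: 2 codons.
Ala: 4 codons.
Glu: 2 codons.
3 × 2 × 4 × 2 = 48.

48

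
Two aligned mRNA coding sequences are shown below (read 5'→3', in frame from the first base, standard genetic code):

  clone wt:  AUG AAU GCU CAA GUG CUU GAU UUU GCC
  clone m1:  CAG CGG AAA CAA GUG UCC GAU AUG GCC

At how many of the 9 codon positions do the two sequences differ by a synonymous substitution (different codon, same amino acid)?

0

Codon 1: AUG Met / CAG Gln — nonsynonymous.
Codon 2: AAU Asn / CGG Arg — nonsynonymous.
Codon 3: GCU Ala / AAA Lys — nonsynonymous.
Codon 4: CAA Gln / CAA Gln — identical.
Codon 5: GUG Val / GUG Val — identical.
Codon 6: CUU Leu / UCC Ser — nonsynonymous.
Codon 7: GAU Asp / GAU Asp — identical.
Codon 8: UUU Phe / AUG Met — nonsynonymous.
Codon 9: GCC Ala / GCC Ala — identical.
Synonymous differences: 0.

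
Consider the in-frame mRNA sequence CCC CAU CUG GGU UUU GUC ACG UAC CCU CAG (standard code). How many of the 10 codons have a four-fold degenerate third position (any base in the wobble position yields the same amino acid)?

6

Codon 1 CCC (Pro): third position 4-fold.
Codon 2 CAU (His): third position 2-fold.
Codon 3 CUG (Leu): third position 4-fold.
Codon 4 GGU (Gly): third position 4-fold.
Codon 5 UUU (Phe): third position 2-fold.
Codon 6 GUC (Val): third position 4-fold.
Codon 7 ACG (Thr): third position 4-fold.
Codon 8 UAC (Tyr): third position 2-fold.
Codon 9 CCU (Pro): third position 4-fold.
Codon 10 CAG (Gln): third position 2-fold.
Four-fold degenerate third positions: 6.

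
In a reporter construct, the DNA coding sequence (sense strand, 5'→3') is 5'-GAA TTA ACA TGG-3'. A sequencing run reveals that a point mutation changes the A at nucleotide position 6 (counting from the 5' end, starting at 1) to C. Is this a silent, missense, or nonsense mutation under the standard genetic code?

missense

Position 6 falls in codon 2: TTA → Leu.
After the substitution the codon is TTC → Phe.
Leu ≠ Phe, so this is a missense mutation.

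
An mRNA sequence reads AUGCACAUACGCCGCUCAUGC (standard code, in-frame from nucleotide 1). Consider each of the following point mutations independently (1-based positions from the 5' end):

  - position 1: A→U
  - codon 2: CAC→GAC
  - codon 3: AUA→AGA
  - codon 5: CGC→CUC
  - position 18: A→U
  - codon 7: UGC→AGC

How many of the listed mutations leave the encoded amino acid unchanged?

1

Codon 1: AUG (Met) → UUG (Leu) — missense.
Codon 2: CAC (His) → GAC (Asp) — missense.
Codon 3: AUA (Ile) → AGA (Arg) — missense.
Codon 5: CGC (Arg) → CUC (Leu) — missense.
Codon 6: UCA (Ser) → UCU (Ser) — synonymous.
Codon 7: UGC (Cys) → AGC (Ser) — missense.
Synonymous: 1 of 6.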